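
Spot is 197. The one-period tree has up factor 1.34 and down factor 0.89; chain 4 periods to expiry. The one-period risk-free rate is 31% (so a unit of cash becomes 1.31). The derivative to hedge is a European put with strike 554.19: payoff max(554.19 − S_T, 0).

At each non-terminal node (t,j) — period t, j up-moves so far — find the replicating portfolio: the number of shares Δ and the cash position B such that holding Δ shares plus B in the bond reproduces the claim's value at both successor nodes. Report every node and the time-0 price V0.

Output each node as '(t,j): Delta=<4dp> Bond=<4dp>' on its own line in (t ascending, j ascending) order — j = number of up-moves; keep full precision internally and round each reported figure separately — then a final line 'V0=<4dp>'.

(0,0): Delta=-0.6697 Bond=143.9676
(1,0): Delta=-1.0000 Bond=246.5158
(1,1): Delta=-0.6540 Bond=184.4605
(2,0): Delta=-1.0000 Bond=322.9357
(2,1): Delta=-1.0000 Bond=322.9357
(2,2): Delta=-0.6376 Bond=235.8366
(3,0): Delta=-1.0000 Bond=423.0458
(3,1): Delta=-1.0000 Bond=423.0458
(3,2): Delta=-1.0000 Bond=423.0458
(3,3): Delta=-0.6204 Bond=300.7960
V0=12.0443

The replicating-portfolio and risk-neutral prices coincide; use p* = (1.31−0.89)/(1.34−0.89) = 0.9333 for the latter.
Terminal payoffs: V(4,0)=430.5878, V(4,1)=368.0923, V(4,2)=273.9979, V(4,3)=132.3278, V(4,4)=0.0000
Node (3,0) S=138.8789: V=(p*·368.0923+(1−p*)·430.5878)/1.31=284.1669; Δ=(368.0923−430.5878)/(186.0977−123.6022)=-1.0000; B=V−Δ·S=423.0458
Node (3,1) S=209.0986: V=(p*·273.9979+(1−p*)·368.0923)/1.31=213.9472; Δ=(273.9979−368.0923)/(280.1921−186.0977)=-1.0000; B=V−Δ·S=423.0458
Node (3,2) S=314.8225: V=(p*·132.3278+(1−p*)·273.9979)/1.31=108.2233; Δ=(132.3278−273.9979)/(421.8622−280.1921)=-1.0000; B=V−Δ·S=423.0458
Node (3,3) S=474.0025: V=(p*·0.0000+(1−p*)·132.3278)/1.31=6.7342; Δ=(0.0000−132.3278)/(635.1633−421.8622)=-0.6204; B=V−Δ·S=300.7960
Node (2,0) S=156.0437: V=(p*·213.9472+(1−p*)·284.1669)/1.31=166.8920; Δ=(213.9472−284.1669)/(209.0986−138.8789)=-1.0000; B=V−Δ·S=322.9357
Node (2,1) S=234.9422: V=(p*·108.2233+(1−p*)·213.9472)/1.31=87.9935; Δ=(108.2233−213.9472)/(314.8225−209.0986)=-1.0000; B=V−Δ·S=322.9357
Node (2,2) S=353.7332: V=(p*·6.7342+(1−p*)·108.2233)/1.31=10.3055; Δ=(6.7342−108.2233)/(474.0025−314.8225)=-0.6376; B=V−Δ·S=235.8366
Node (1,0) S=175.3300: V=(p*·87.9935+(1−p*)·166.8920)/1.31=71.1858; Δ=(87.9935−166.8920)/(234.9422−156.0437)=-1.0000; B=V−Δ·S=246.5158
Node (1,1) S=263.9800: V=(p*·10.3055+(1−p*)·87.9935)/1.31=11.8204; Δ=(10.3055−87.9935)/(353.7332−234.9422)=-0.6540; B=V−Δ·S=184.4605
Node (0,0) S=197.0000: V=(p*·11.8204+(1−p*)·71.1858)/1.31=12.0443; Δ=(11.8204−71.1858)/(263.9800−175.3300)=-0.6697; B=V−Δ·S=143.9676
The time-0 hedge costs 12.0443, which is the no-arbitrage price.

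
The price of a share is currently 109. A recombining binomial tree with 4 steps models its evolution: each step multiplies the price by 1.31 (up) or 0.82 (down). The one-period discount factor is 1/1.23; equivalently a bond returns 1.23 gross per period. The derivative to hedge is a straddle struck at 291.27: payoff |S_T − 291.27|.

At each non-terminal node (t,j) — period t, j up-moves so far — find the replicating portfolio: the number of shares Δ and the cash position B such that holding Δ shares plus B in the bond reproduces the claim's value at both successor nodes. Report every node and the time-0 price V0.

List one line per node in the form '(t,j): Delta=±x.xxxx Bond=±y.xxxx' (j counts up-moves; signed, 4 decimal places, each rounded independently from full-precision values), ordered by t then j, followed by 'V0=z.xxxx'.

Under the risk-neutral measure, an up-move has probability p* = (R−d)/(u−d) = 0.8367 and values discount at R = 1.23.
Terminal payoffs: V(4,0)=241.9887, V(4,1)=212.5402, V(4,2)=165.4943, V(4,3)=90.3356, V(4,4)=29.7349
Node (3,0) S=60.0991: V=(p*·212.5402+(1−p*)·241.9887)/1.23=176.7058; Δ=(212.5402−241.9887)/(78.7298−49.2813)=-1.0000; B=V−Δ·S=236.8049
Node (3,1) S=96.0120: V=(p*·165.4943+(1−p*)·212.5402)/1.23=140.7929; Δ=(165.4943−212.5402)/(125.7757−78.7298)=-1.0000; B=V−Δ·S=236.8049
Node (3,2) S=153.3850: V=(p*·90.3356+(1−p*)·165.4943)/1.23=83.4199; Δ=(90.3356−165.4943)/(200.9344−125.7757)=-1.0000; B=V−Δ·S=236.8049
Node (3,3) S=245.0419: V=(p*·29.7349+(1−p*)·90.3356)/1.23=32.2186; Δ=(29.7349−90.3356)/(321.0049−200.9344)=-0.5047; B=V−Δ·S=155.8935
Node (2,0) S=73.2916: V=(p*·140.7929+(1−p*)·176.7058)/1.23=119.2327; Δ=(140.7929−176.7058)/(96.0120−60.0991)=-1.0000; B=V−Δ·S=192.5243
Node (2,1) S=117.0878: V=(p*·83.4199+(1−p*)·140.7929)/1.23=75.4365; Δ=(83.4199−140.7929)/(153.3850−96.0120)=-1.0000; B=V−Δ·S=192.5243
Node (2,2) S=187.0549: V=(p*·32.2186+(1−p*)·83.4199)/1.23=32.9903; Δ=(32.2186−83.4199)/(245.0419−153.3850)=-0.5586; B=V−Δ·S=137.4826
Node (1,0) S=89.3800: V=(p*·75.4365+(1−p*)·119.2327)/1.23=67.1438; Δ=(75.4365−119.2327)/(117.0878−73.2916)=-1.0000; B=V−Δ·S=156.5238
Node (1,1) S=142.7900: V=(p*·32.9903+(1−p*)·75.4365)/1.23=32.4555; Δ=(32.9903−75.4365)/(187.0549−117.0878)=-0.6067; B=V−Δ·S=119.0805
Node (0,0) S=109.0000: V=(p*·32.4555+(1−p*)·67.1438)/1.23=30.9910; Δ=(32.4555−67.1438)/(142.7900−89.3800)=-0.6495; B=V−Δ·S=101.7835
Each (Δ,B) replicates both successor values, so the strategy is self-financing and V0 is arbitrage-free.

(0,0): Delta=-0.6495 Bond=101.7835
(1,0): Delta=-1.0000 Bond=156.5238
(1,1): Delta=-0.6067 Bond=119.0805
(2,0): Delta=-1.0000 Bond=192.5243
(2,1): Delta=-1.0000 Bond=192.5243
(2,2): Delta=-0.5586 Bond=137.4826
(3,0): Delta=-1.0000 Bond=236.8049
(3,1): Delta=-1.0000 Bond=236.8049
(3,2): Delta=-1.0000 Bond=236.8049
(3,3): Delta=-0.5047 Bond=155.8935
V0=30.9910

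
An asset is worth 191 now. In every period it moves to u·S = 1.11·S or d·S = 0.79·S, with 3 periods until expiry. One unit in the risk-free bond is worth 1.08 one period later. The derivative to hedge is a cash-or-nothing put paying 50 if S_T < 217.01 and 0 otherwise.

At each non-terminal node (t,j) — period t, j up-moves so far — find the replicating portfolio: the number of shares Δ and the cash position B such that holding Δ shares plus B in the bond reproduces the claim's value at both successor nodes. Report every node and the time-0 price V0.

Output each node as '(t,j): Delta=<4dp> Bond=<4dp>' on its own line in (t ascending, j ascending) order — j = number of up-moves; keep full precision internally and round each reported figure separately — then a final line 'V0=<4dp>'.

No-arbitrage ⇒ martingale measure with p* = (R−d)/(u−d) = 0.9062.
At expiry t=3: V(3,0)=50.0000, V(3,1)=50.0000, V(3,2)=50.0000, V(3,3)=0.0000
(2,0): S=119.2031. Δ = (V_up−V_dn)/(S_up−S_dn) = (50.0000−50.0000)/(132.3154−94.1704) = 0.0000. V = [p*·50.0000 + (1−p*)·50.0000]/1.08 = 46.2963. B = V − Δ·S = 46.2963.
(2,1): S=167.4879. Δ = (V_up−V_dn)/(S_up−S_dn) = (50.0000−50.0000)/(185.9116−132.3154) = 0.0000. V = [p*·50.0000 + (1−p*)·50.0000]/1.08 = 46.2963. B = V − Δ·S = 46.2963.
(2,2): S=235.3311. Δ = (V_up−V_dn)/(S_up−S_dn) = (0.0000−50.0000)/(261.2175−185.9116) = -0.6640. V = [p*·0.0000 + (1−p*)·50.0000]/1.08 = 4.3403. B = V − Δ·S = 160.5903.
(1,0): S=150.8900. Δ = (V_up−V_dn)/(S_up−S_dn) = (46.2963−46.2963)/(167.4879−119.2031) = 0.0000. V = [p*·46.2963 + (1−p*)·46.2963]/1.08 = 42.8669. B = V − Δ·S = 42.8669.
(1,1): S=212.0100. Δ = (V_up−V_dn)/(S_up−S_dn) = (4.3403−46.2963)/(235.3311−167.4879) = -0.6184. V = [p*·4.3403 + (1−p*)·46.2963]/1.08 = 7.6608. B = V − Δ·S = 138.7733.
(0,0): S=191.0000. Δ = (V_up−V_dn)/(S_up−S_dn) = (7.6608−42.8669)/(212.0100−150.8900) = -0.5760. V = [p*·7.6608 + (1−p*)·42.8669]/1.08 = 10.1494. B = V − Δ·S = 120.1686.
Root portfolio cost Δ·191+B reproduces V0=10.1494.

(0,0): Delta=-0.5760 Bond=120.1686
(1,0): Delta=0.0000 Bond=42.8669
(1,1): Delta=-0.6184 Bond=138.7733
(2,0): Delta=0.0000 Bond=46.2963
(2,1): Delta=0.0000 Bond=46.2963
(2,2): Delta=-0.6640 Bond=160.5903
V0=10.1494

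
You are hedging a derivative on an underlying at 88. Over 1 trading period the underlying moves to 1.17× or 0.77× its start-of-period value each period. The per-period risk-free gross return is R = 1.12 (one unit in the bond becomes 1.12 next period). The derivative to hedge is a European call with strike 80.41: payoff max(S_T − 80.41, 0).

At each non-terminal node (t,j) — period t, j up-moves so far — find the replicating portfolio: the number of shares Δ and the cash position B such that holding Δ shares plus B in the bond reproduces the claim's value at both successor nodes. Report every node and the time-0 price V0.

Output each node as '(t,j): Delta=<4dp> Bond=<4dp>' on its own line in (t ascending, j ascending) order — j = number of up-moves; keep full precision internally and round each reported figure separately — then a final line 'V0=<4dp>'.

The replicating-portfolio and risk-neutral prices coincide; use p* = (1.12−0.77)/(1.17−0.77) = 0.8750 for the latter.
Terminal payoffs: V(1,0)=0.0000, V(1,1)=22.5500
(0,0): S=88.0000. Δ = (V_up−V_dn)/(S_up−S_dn) = (22.5500−0.0000)/(102.9600−67.7600) = 0.6406. V = [p*·22.5500 + (1−p*)·0.0000]/1.12 = 17.6172. B = V − Δ·S = -38.7578.
Each (Δ,B) replicates both successor values, so the strategy is self-financing and V0 is arbitrage-free.

(0,0): Delta=0.6406 Bond=-38.7578
V0=17.6172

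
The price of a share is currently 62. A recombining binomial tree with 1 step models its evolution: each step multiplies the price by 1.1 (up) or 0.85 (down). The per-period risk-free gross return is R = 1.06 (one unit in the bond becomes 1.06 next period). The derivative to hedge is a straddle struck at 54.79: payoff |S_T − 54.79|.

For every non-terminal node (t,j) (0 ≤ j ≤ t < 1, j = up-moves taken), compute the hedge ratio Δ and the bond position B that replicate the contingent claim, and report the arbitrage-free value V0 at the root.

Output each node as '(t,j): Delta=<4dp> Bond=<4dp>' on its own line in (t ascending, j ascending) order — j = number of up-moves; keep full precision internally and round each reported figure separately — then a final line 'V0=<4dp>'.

(0,0): Delta=0.7303 Bond=-34.3377
V0=10.9423

The replicating-portfolio and risk-neutral prices coincide; use p* = (1.06−0.85)/(1.1−0.85) = 0.8400 for the latter.
Terminal payoffs: V(1,0)=2.0900, V(1,1)=13.4100
Node (0,0) S=62.0000: V=(p*·13.4100+(1−p*)·2.0900)/1.06=10.9423; Δ=(13.4100−2.0900)/(68.2000−52.7000)=0.7303; B=V−Δ·S=-34.3377
Check: Δ(0,0)·S0 + B(0,0) = 10.9423 = V0.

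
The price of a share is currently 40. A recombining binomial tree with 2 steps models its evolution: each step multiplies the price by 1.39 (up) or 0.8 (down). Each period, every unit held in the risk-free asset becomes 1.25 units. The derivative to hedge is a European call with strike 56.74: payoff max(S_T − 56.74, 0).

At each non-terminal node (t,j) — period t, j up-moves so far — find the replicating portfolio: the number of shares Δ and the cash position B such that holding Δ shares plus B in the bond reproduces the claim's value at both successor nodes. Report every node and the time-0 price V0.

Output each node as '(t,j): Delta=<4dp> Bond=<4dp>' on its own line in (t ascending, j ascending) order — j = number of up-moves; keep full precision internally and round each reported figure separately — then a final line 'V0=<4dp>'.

No-arbitrage ⇒ martingale measure with p* = (R−d)/(u−d) = 0.7627.
Terminal payoffs: V(2,0)=0.0000, V(2,1)=0.0000, V(2,2)=20.5440
Node (1,0) S=32.0000: V=(p*·0.0000+(1−p*)·0.0000)/1.25=0.0000; Δ=(0.0000−0.0000)/(44.4800−25.6000)=0.0000; B=V−Δ·S=0.0000
Node (1,1) S=55.6000: V=(p*·20.5440+(1−p*)·0.0000)/1.25=12.5353; Δ=(20.5440−0.0000)/(77.2840−44.4800)=0.6263; B=V−Δ·S=-22.2850
Node (0,0) S=40.0000: V=(p*·12.5353+(1−p*)·0.0000)/1.25=7.6487; Δ=(12.5353−0.0000)/(55.6000−32.0000)=0.5312; B=V−Δ·S=-13.5976
Each (Δ,B) replicates both successor values, so the strategy is self-financing and V0 is arbitrage-free.

(0,0): Delta=0.5312 Bond=-13.5976
(1,0): Delta=0.0000 Bond=0.0000
(1,1): Delta=0.6263 Bond=-22.2850
V0=7.6487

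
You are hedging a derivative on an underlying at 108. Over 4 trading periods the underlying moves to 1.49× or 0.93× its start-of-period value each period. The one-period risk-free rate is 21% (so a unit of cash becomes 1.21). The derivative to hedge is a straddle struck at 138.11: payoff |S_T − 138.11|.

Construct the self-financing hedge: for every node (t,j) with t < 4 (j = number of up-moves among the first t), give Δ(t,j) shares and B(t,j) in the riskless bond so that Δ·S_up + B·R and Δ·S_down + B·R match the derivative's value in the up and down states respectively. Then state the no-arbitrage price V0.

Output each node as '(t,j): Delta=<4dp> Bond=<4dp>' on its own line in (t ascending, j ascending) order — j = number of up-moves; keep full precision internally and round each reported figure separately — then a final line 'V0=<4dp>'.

Risk-neutral probability p* = (R−d)/(u−d) = (1.21−0.93)/(1.49−0.93) = 0.5000.
Terminal payoffs: V(4,0)=57.3204, V(4,1)=8.6729, V(4,2)=69.2678, V(4,3)=194.1404, V(4,4)=394.2052
(3,0): S=86.8706. Δ = (V_up−V_dn)/(S_up−S_dn) = (8.6729−57.3204)/(129.4371−80.7896) = -1.0000. V = [p*·8.6729 + (1−p*)·57.3204]/1.21 = 27.2699. B = V − Δ·S = 114.1405.
(3,1): S=139.1797. Δ = (V_up−V_dn)/(S_up−S_dn) = (69.2678−8.6729)/(207.3778−129.4371) = 0.7774. V = [p*·69.2678 + (1−p*)·8.6729]/1.21 = 32.2069. B = V − Δ·S = -75.9983.
(3,2): S=222.9868. Δ = (V_up−V_dn)/(S_up−S_dn) = (194.1404−69.2678)/(332.2504−207.3778) = 1.0000. V = [p*·194.1404 + (1−p*)·69.2678]/1.21 = 108.8463. B = V − Δ·S = -114.1405.
(3,3): S=357.2585. Δ = (V_up−V_dn)/(S_up−S_dn) = (394.2052−194.1404)/(532.3152−332.2504) = 1.0000. V = [p*·394.2052 + (1−p*)·194.1404]/1.21 = 243.1180. B = V − Δ·S = -114.1405.
(2,0): S=93.4092. Δ = (V_up−V_dn)/(S_up−S_dn) = (32.2069−27.2699)/(139.1797−86.8706) = 0.0944. V = [p*·32.2069 + (1−p*)·27.2699]/1.21 = 24.5772. B = V − Δ·S = 15.7612.
(2,1): S=149.6556. Δ = (V_up−V_dn)/(S_up−S_dn) = (108.8463−32.2069)/(222.9868−139.1797) = 0.9145. V = [p*·108.8463 + (1−p*)·32.2069]/1.21 = 58.2865. B = V − Δ·S = -78.5697.
(2,2): S=239.7708. Δ = (V_up−V_dn)/(S_up−S_dn) = (243.1180−108.8463)/(357.2585−222.9868) = 1.0000. V = [p*·243.1180 + (1−p*)·108.8463]/1.21 = 145.4398. B = V − Δ·S = -94.3310.
(1,0): S=100.4400. Δ = (V_up−V_dn)/(S_up−S_dn) = (58.2865−24.5772)/(149.6556−93.4092) = 0.5993. V = [p*·58.2865 + (1−p*)·24.5772]/1.21 = 34.2412. B = V − Δ·S = -25.9539.
(1,1): S=160.9200. Δ = (V_up−V_dn)/(S_up−S_dn) = (145.4398−58.2865)/(239.7708−149.6556) = 0.9671. V = [p*·145.4398 + (1−p*)·58.2865]/1.21 = 84.1844. B = V − Δ·S = -71.4466.
(0,0): S=108.0000. Δ = (V_up−V_dn)/(S_up−S_dn) = (84.1844−34.2412)/(160.9200−100.4400) = 0.8258. V = [p*·84.1844 + (1−p*)·34.2412]/1.21 = 48.9362. B = V − Δ·S = -40.2481.
Each (Δ,B) replicates both successor values, so the strategy is self-financing and V0 is arbitrage-free.

(0,0): Delta=0.8258 Bond=-40.2481
(1,0): Delta=0.5993 Bond=-25.9539
(1,1): Delta=0.9671 Bond=-71.4466
(2,0): Delta=0.0944 Bond=15.7612
(2,1): Delta=0.9145 Bond=-78.5697
(2,2): Delta=1.0000 Bond=-94.3310
(3,0): Delta=-1.0000 Bond=114.1405
(3,1): Delta=0.7774 Bond=-75.9983
(3,2): Delta=1.0000 Bond=-114.1405
(3,3): Delta=1.0000 Bond=-114.1405
V0=48.9362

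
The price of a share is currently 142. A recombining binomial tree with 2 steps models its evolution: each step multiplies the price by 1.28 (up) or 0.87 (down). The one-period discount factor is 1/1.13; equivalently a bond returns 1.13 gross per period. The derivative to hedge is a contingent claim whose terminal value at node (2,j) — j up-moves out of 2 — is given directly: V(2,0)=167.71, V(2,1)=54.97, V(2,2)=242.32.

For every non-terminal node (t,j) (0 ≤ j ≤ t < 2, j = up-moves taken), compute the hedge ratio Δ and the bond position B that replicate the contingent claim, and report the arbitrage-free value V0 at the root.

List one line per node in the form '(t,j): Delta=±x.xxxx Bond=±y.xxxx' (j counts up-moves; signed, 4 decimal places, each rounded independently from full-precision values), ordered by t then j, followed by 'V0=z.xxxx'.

(0,0): Delta=1.1789 Bond=-53.5392
(1,0): Delta=-2.2258 Bond=360.1228
(1,1): Delta=2.5140 Bond=-303.1660
V0=113.8706

The replicating-portfolio and risk-neutral prices coincide; use p* = (1.13−0.87)/(1.28−0.87) = 0.6341 for the latter.
Terminal payoffs: V(2,0)=167.7100, V(2,1)=54.9700, V(2,2)=242.3200
Node (1,0) S=123.5400: V=(p*·54.9700+(1−p*)·167.7100)/1.13=85.1472; Δ=(54.9700−167.7100)/(158.1312−107.4798)=-2.2258; B=V−Δ·S=360.1228
Node (1,1) S=181.7600: V=(p*·242.3200+(1−p*)·54.9700)/1.13=153.7852; Δ=(242.3200−54.9700)/(232.6528−158.1312)=2.5140; B=V−Δ·S=-303.1660
Node (0,0) S=142.0000: V=(p*·153.7852+(1−p*)·85.1472)/1.13=113.8706; Δ=(153.7852−85.1472)/(181.7600−123.5400)=1.1789; B=V−Δ·S=-53.5392
Check: Δ(0,0)·S0 + B(0,0) = 113.8706 = V0.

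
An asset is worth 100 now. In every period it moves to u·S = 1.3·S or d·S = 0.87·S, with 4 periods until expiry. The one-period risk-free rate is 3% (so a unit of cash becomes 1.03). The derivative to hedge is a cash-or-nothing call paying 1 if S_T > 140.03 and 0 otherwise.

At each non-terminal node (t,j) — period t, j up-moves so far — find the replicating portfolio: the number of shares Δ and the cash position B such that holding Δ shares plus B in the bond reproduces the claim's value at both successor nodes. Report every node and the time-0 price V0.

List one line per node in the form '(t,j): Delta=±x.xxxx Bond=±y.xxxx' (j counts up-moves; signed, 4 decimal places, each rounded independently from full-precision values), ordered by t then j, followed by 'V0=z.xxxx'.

(0,0): Delta=0.0056 Bond=-0.4231
(1,0): Delta=0.0035 Bond=-0.2564
(1,1): Delta=0.0079 Bond=-0.7385
(2,0): Delta=0.0000 Bond=0.0000
(2,1): Delta=0.0074 Bond=-0.7096
(2,2): Delta=0.0084 Bond=-0.8468
(3,0): Delta=0.0000 Bond=0.0000
(3,1): Delta=0.0000 Bond=0.0000
(3,2): Delta=0.0158 Bond=-1.9643
(3,3): Delta=0.0000 Bond=0.9709
V0=0.1320

The replicating-portfolio and risk-neutral prices coincide; use p* = (1.03−0.87)/(1.3−0.87) = 0.3721 for the latter.
Payoff layer (t=4): V(4,0)=0.0000, V(4,1)=0.0000, V(4,2)=0.0000, V(4,3)=1.0000, V(4,4)=1.0000
  t=3,j=0: stock 65.8503 → up 85.6054 (V=0.0000), down 57.2898 (V=0.0000). Price 0.0000; hedge Δ=0.0000, bond B=0.0000.
  t=3,j=1: stock 98.3970 → up 127.9161 (V=0.0000), down 85.6054 (V=0.0000). Price 0.0000; hedge Δ=0.0000, bond B=0.0000.
  t=3,j=2: stock 147.0300 → up 191.1390 (V=1.0000), down 127.9161 (V=0.0000). Price 0.3613; hedge Δ=0.0158, bond B=-1.9643.
  t=3,j=3: stock 219.7000 → up 285.6100 (V=1.0000), down 191.1390 (V=1.0000). Price 0.9709; hedge Δ=0.0000, bond B=0.9709.
  t=2,j=0: stock 75.6900 → up 98.3970 (V=0.0000), down 65.8503 (V=0.0000). Price 0.0000; hedge Δ=0.0000, bond B=0.0000.
  t=2,j=1: stock 113.1000 → up 147.0300 (V=0.3613), down 98.3970 (V=0.0000). Price 0.1305; hedge Δ=0.0074, bond B=-0.7096.
  t=2,j=2: stock 169.0000 → up 219.7000 (V=0.9709), down 147.0300 (V=0.3613). Price 0.5710; hedge Δ=0.0084, bond B=-0.8468.
  t=1,j=0: stock 87.0000 → up 113.1000 (V=0.1305), down 75.6900 (V=0.0000). Price 0.0471; hedge Δ=0.0035, bond B=-0.2564.
  t=1,j=1: stock 130.0000 → up 169.0000 (V=0.5710), down 113.1000 (V=0.1305). Price 0.2858; hedge Δ=0.0079, bond B=-0.7385.
  t=0,j=0: stock 100.0000 → up 130.0000 (V=0.2858), down 87.0000 (V=0.0471). Price 0.1320; hedge Δ=0.0056, bond B=-0.4231.
Check: Δ(0,0)·S0 + B(0,0) = 0.1320 = V0.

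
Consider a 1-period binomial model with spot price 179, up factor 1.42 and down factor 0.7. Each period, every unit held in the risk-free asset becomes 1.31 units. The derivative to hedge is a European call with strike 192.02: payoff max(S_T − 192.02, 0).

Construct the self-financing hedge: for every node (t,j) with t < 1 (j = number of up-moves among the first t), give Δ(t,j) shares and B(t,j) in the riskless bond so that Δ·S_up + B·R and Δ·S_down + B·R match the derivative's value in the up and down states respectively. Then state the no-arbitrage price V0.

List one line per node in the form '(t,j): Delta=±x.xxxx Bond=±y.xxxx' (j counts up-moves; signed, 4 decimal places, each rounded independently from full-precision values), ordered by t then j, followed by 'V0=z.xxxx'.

(0,0): Delta=0.4823 Bond=-46.1323
V0=40.2010

The replicating-portfolio and risk-neutral prices coincide; use p* = (1.31−0.7)/(1.42−0.7) = 0.8472 for the latter.
Payoff layer (t=1): V(1,0)=0.0000, V(1,1)=62.1600
  t=0,j=0: stock 179.0000 → up 254.1800 (V=62.1600), down 125.3000 (V=0.0000). Price 40.2010; hedge Δ=0.4823, bond B=-46.1323.
The time-0 hedge costs 40.2010, which is the no-arbitrage price.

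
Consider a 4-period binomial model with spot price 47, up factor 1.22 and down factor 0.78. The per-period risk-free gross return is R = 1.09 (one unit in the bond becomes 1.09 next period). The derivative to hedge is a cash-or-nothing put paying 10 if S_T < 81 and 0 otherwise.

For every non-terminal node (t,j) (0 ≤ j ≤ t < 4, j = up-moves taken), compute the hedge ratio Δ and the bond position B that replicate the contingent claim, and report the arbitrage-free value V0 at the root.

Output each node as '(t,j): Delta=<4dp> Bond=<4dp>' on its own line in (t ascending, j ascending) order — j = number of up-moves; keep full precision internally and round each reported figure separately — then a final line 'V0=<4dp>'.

Under the risk-neutral measure, an up-move has probability p* = (R−d)/(u−d) = 0.7045 and values discount at R = 1.09.
Payoff layer (t=4): V(4,0)=10.0000, V(4,1)=10.0000, V(4,2)=10.0000, V(4,3)=10.0000, V(4,4)=0.0000
(3,0): S=22.3039. Δ = (V_up−V_dn)/(S_up−S_dn) = (10.0000−10.0000)/(27.2108−17.3971) = 0.0000. V = [p*·10.0000 + (1−p*)·10.0000]/1.09 = 9.1743. B = V − Δ·S = 9.1743.
(3,1): S=34.8857. Δ = (V_up−V_dn)/(S_up−S_dn) = (10.0000−10.0000)/(42.5605−27.2108) = 0.0000. V = [p*·10.0000 + (1−p*)·10.0000]/1.09 = 9.1743. B = V − Δ·S = 9.1743.
(3,2): S=54.5647. Δ = (V_up−V_dn)/(S_up−S_dn) = (10.0000−10.0000)/(66.5690−42.5605) = 0.0000. V = [p*·10.0000 + (1−p*)·10.0000]/1.09 = 9.1743. B = V − Δ·S = 9.1743.
(3,3): S=85.3449. Δ = (V_up−V_dn)/(S_up−S_dn) = (0.0000−10.0000)/(104.1207−66.5690) = -0.2663. V = [p*·0.0000 + (1−p*)·10.0000]/1.09 = 2.7106. B = V − Δ·S = 25.4379.
(2,0): S=28.5948. Δ = (V_up−V_dn)/(S_up−S_dn) = (9.1743−9.1743)/(34.8857−22.3039) = 0.0000. V = [p*·9.1743 + (1−p*)·9.1743]/1.09 = 8.4168. B = V − Δ·S = 8.4168.
(2,1): S=44.7252. Δ = (V_up−V_dn)/(S_up−S_dn) = (9.1743−9.1743)/(54.5647−34.8857) = 0.0000. V = [p*·9.1743 + (1−p*)·9.1743]/1.09 = 8.4168. B = V − Δ·S = 8.4168.
(2,2): S=69.9548. Δ = (V_up−V_dn)/(S_up−S_dn) = (2.7106−9.1743)/(85.3449−54.5647) = -0.2100. V = [p*·2.7106 + (1−p*)·9.1743]/1.09 = 4.2388. B = V − Δ·S = 18.9291.
(1,0): S=36.6600. Δ = (V_up−V_dn)/(S_up−S_dn) = (8.4168−8.4168)/(44.7252−28.5948) = 0.0000. V = [p*·8.4168 + (1−p*)·8.4168]/1.09 = 7.7218. B = V − Δ·S = 7.7218.
(1,1): S=57.3400. Δ = (V_up−V_dn)/(S_up−S_dn) = (4.2388−8.4168)/(69.9548−44.7252) = -0.1656. V = [p*·4.2388 + (1−p*)·8.4168]/1.09 = 5.0213. B = V − Δ·S = 14.5167.
(0,0): S=47.0000. Δ = (V_up−V_dn)/(S_up−S_dn) = (5.0213−7.7218)/(57.3400−36.6600) = -0.1306. V = [p*·5.0213 + (1−p*)·7.7218]/1.09 = 5.3387. B = V − Δ·S = 11.4763.
Root portfolio cost Δ·47+B reproduces V0=5.3387.

(0,0): Delta=-0.1306 Bond=11.4763
(1,0): Delta=0.0000 Bond=7.7218
(1,1): Delta=-0.1656 Bond=14.5167
(2,0): Delta=0.0000 Bond=8.4168
(2,1): Delta=0.0000 Bond=8.4168
(2,2): Delta=-0.2100 Bond=18.9291
(3,0): Delta=0.0000 Bond=9.1743
(3,1): Delta=0.0000 Bond=9.1743
(3,2): Delta=0.0000 Bond=9.1743
(3,3): Delta=-0.2663 Bond=25.4379
V0=5.3387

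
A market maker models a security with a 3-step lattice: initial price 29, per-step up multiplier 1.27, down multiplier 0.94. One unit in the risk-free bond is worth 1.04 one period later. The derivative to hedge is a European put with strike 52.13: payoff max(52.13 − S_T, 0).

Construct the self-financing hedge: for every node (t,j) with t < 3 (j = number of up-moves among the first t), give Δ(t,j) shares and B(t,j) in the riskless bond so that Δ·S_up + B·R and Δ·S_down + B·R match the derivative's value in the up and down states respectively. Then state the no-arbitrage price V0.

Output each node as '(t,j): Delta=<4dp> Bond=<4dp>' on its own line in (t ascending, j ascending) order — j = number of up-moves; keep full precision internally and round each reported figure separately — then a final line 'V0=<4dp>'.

Risk-neutral probability p* = (R−d)/(u−d) = (1.04−0.94)/(1.27−0.94) = 0.3030.
Terminal payoffs: V(3,0)=28.0431, V(3,1)=19.5870, V(3,2)=8.1623, V(3,3)=0.0000
Node (2,0) S=25.6244: V=(p*·19.5870+(1−p*)·28.0431)/1.04=24.5006; Δ=(19.5870−28.0431)/(32.5430−24.0869)=-1.0000; B=V−Δ·S=50.1250
Node (2,1) S=34.6202: V=(p*·8.1623+(1−p*)·19.5870)/1.04=15.5048; Δ=(8.1623−19.5870)/(43.9677−32.5430)=-1.0000; B=V−Δ·S=50.1250
Node (2,2) S=46.7741: V=(p*·0.0000+(1−p*)·8.1623)/1.04=5.4701; Δ=(0.0000−8.1623)/(59.4031−43.9677)=-0.5288; B=V−Δ·S=30.2045
Node (1,0) S=27.2600: V=(p*·15.5048+(1−p*)·24.5006)/1.04=20.9371; Δ=(15.5048−24.5006)/(34.6202−25.6244)=-1.0000; B=V−Δ·S=48.1971
Node (1,1) S=36.8300: V=(p*·5.4701+(1−p*)·15.5048)/1.04=11.9846; Δ=(5.4701−15.5048)/(46.7741−34.6202)=-0.8256; B=V−Δ·S=42.3928
Node (0,0) S=29.0000: V=(p*·11.9846+(1−p*)·20.9371)/1.04=17.5233; Δ=(11.9846−20.9371)/(36.8300−27.2600)=-0.9355; B=V−Δ·S=44.6521
Root portfolio cost Δ·29+B reproduces V0=17.5233.

(0,0): Delta=-0.9355 Bond=44.6521
(1,0): Delta=-1.0000 Bond=48.1971
(1,1): Delta=-0.8256 Bond=42.3928
(2,0): Delta=-1.0000 Bond=50.1250
(2,1): Delta=-1.0000 Bond=50.1250
(2,2): Delta=-0.5288 Bond=30.2045
V0=17.5233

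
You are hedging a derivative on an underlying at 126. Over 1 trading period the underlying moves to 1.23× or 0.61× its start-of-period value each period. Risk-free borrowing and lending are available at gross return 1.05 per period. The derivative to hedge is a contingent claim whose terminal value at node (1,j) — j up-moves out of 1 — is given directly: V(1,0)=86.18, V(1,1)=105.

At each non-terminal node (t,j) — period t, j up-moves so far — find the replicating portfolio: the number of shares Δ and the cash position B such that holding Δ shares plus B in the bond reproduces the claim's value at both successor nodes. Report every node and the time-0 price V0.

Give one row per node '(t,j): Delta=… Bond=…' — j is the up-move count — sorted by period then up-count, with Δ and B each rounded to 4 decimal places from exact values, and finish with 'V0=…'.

(0,0): Delta=0.2409 Bond=64.4415
V0=94.7963

Since d<R<u, set p* = (R−d)/(u−d) = 0.7097; price each node as the discounted p*-expectation of its children.
At expiry t=1: V(1,0)=86.1800, V(1,1)=105.0000
Node (0,0) S=126.0000: V=(p*·105.0000+(1−p*)·86.1800)/1.05=94.7963; Δ=(105.0000−86.1800)/(154.9800−76.8600)=0.2409; B=V−Δ·S=64.4415
Each (Δ,B) replicates both successor values, so the strategy is self-financing and V0 is arbitrage-free.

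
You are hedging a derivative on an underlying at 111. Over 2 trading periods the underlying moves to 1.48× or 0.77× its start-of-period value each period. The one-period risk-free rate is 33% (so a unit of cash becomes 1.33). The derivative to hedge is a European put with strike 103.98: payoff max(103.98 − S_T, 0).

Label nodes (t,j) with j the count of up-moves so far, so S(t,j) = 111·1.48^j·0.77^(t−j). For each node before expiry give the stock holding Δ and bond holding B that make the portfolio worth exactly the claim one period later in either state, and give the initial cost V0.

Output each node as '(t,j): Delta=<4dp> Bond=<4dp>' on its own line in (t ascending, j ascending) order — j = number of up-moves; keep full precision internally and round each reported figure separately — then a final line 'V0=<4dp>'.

Risk-neutral probability p* = (R−d)/(u−d) = (1.33−0.77)/(1.48−0.77) = 0.7887.
Payoff layer (t=2): V(2,0)=38.1681, V(2,1)=0.0000, V(2,2)=0.0000
  t=1,j=0: stock 85.4700 → up 126.4956 (V=0.0000), down 65.8119 (V=38.1681). Price 6.0629; hedge Δ=-0.6290, bond B=59.8208.
  t=1,j=1: stock 164.2800 → up 243.1344 (V=0.0000), down 126.4956 (V=0.0000). Price 0.0000; hedge Δ=0.0000, bond B=0.0000.
  t=0,j=0: stock 111.0000 → up 164.2800 (V=0.0000), down 85.4700 (V=6.0629). Price 0.9631; hedge Δ=-0.0769, bond B=9.5024.
The time-0 hedge costs 0.9631, which is the no-arbitrage price.

(0,0): Delta=-0.0769 Bond=9.5024
(1,0): Delta=-0.6290 Bond=59.8208
(1,1): Delta=0.0000 Bond=0.0000
V0=0.9631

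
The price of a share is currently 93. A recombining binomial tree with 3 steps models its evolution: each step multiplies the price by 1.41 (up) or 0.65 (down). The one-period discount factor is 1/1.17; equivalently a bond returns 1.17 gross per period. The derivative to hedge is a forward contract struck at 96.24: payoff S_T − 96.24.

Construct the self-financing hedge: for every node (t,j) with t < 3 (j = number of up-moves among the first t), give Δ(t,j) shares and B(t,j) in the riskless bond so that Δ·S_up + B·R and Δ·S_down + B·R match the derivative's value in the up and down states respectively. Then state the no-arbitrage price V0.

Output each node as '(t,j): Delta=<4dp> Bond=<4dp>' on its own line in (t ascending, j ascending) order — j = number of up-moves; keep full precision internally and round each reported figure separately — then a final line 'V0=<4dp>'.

Risk-neutral probability p* = (R−d)/(u−d) = (1.17−0.65)/(1.41−0.65) = 0.6842.
At expiry t=3: V(3,0)=-70.6999, V(3,1)=-40.8376, V(3,2)=23.9406, V(3,3)=164.4596
Node (2,0) S=39.2925: V=(p*·-40.8376+(1−p*)·-70.6999)/1.17=-42.9639; Δ=(-40.8376−-70.6999)/(55.4024−25.5401)=1.0000; B=V−Δ·S=-82.2564
Node (2,1) S=85.2345: V=(p*·23.9406+(1−p*)·-40.8376)/1.17=2.9781; Δ=(23.9406−-40.8376)/(120.1806−55.4024)=1.0000; B=V−Δ·S=-82.2564
Node (2,2) S=184.8933: V=(p*·164.4596+(1−p*)·23.9406)/1.17=102.6369; Δ=(164.4596−23.9406)/(260.6996−120.1806)=1.0000; B=V−Δ·S=-82.2564
Node (1,0) S=60.4500: V=(p*·2.9781+(1−p*)·-42.9639)/1.17=-9.8546; Δ=(2.9781−-42.9639)/(85.2345−39.2925)=1.0000; B=V−Δ·S=-70.3046
Node (1,1) S=131.1300: V=(p*·102.6369+(1−p*)·2.9781)/1.17=60.8254; Δ=(102.6369−2.9781)/(184.8933−85.2345)=1.0000; B=V−Δ·S=-70.3046
Node (0,0) S=93.0000: V=(p*·60.8254+(1−p*)·-9.8546)/1.17=32.9106; Δ=(60.8254−-9.8546)/(131.1300−60.4500)=1.0000; B=V−Δ·S=-60.0894
Root portfolio cost Δ·93+B reproduces V0=32.9106.

(0,0): Delta=1.0000 Bond=-60.0894
(1,0): Delta=1.0000 Bond=-70.3046
(1,1): Delta=1.0000 Bond=-70.3046
(2,0): Delta=1.0000 Bond=-82.2564
(2,1): Delta=1.0000 Bond=-82.2564
(2,2): Delta=1.0000 Bond=-82.2564
V0=32.9106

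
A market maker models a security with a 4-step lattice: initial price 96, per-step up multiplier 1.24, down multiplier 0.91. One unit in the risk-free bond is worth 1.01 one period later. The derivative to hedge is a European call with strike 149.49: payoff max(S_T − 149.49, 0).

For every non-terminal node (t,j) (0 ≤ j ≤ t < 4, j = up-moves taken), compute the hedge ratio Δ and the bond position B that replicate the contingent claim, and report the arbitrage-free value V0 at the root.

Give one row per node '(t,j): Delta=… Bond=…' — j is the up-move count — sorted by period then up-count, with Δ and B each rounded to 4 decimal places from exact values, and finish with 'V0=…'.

(0,0): Delta=0.1519 Bond=-12.6841
(1,0): Delta=0.0533 Bond=-4.1960
(1,1): Delta=0.3184 Bond=-32.6252
(2,0): Delta=0.0000 Bond=0.0000
(2,1): Delta=0.1433 Bond=-13.9853
(2,2): Delta=0.6139 Bond=-76.5736
(3,0): Delta=0.0000 Bond=0.0000
(3,1): Delta=0.0000 Bond=0.0000
(3,2): Delta=0.3852 Bond=-46.6131
(3,3): Delta=1.0000 Bond=-148.0099
V0=1.9006

Since d<R<u, set p* = (R−d)/(u−d) = 0.3030; price each node as the discounted p*-expectation of its children.
At expiry t=4: V(4,0)=0.0000, V(4,1)=0.0000, V(4,2)=0.0000, V(4,3)=17.0727, V(4,4)=77.4745
(3,0): S=72.3428. Δ = (V_up−V_dn)/(S_up−S_dn) = (0.0000−0.0000)/(89.7051−65.8320) = 0.0000. V = [p*·0.0000 + (1−p*)·0.0000]/1.01 = 0.0000. B = V − Δ·S = 0.0000.
(3,1): S=98.5770. Δ = (V_up−V_dn)/(S_up−S_dn) = (0.0000−0.0000)/(122.2355−89.7051) = 0.0000. V = [p*·0.0000 + (1−p*)·0.0000]/1.01 = 0.0000. B = V − Δ·S = 0.0000.
(3,2): S=134.3247. Δ = (V_up−V_dn)/(S_up−S_dn) = (17.0727−0.0000)/(166.5627−122.2355) = 0.3852. V = [p*·17.0727 + (1−p*)·0.0000]/1.01 = 5.1223. B = V − Δ·S = -46.6131.
(3,3): S=183.0359. Δ = (V_up−V_dn)/(S_up−S_dn) = (77.4745−17.0727)/(226.9645−166.5627) = 1.0000. V = [p*·77.4745 + (1−p*)·17.0727]/1.01 = 35.0260. B = V − Δ·S = -148.0099.
(2,0): S=79.4976. Δ = (V_up−V_dn)/(S_up−S_dn) = (0.0000−0.0000)/(98.5770−72.3428) = 0.0000. V = [p*·0.0000 + (1−p*)·0.0000]/1.01 = 0.0000. B = V − Δ·S = 0.0000.
(2,1): S=108.3264. Δ = (V_up−V_dn)/(S_up−S_dn) = (5.1223−0.0000)/(134.3247−98.5770) = 0.1433. V = [p*·5.1223 + (1−p*)·0.0000]/1.01 = 1.5368. B = V − Δ·S = -13.9853.
(2,2): S=147.6096. Δ = (V_up−V_dn)/(S_up−S_dn) = (35.0260−5.1223)/(183.0359−134.3247) = 0.6139. V = [p*·35.0260 + (1−p*)·5.1223]/1.01 = 14.0436. B = V − Δ·S = -76.5736.
(1,0): S=87.3600. Δ = (V_up−V_dn)/(S_up−S_dn) = (1.5368−0.0000)/(108.3264−79.4976) = 0.0533. V = [p*·1.5368 + (1−p*)·0.0000]/1.01 = 0.4611. B = V − Δ·S = -4.1960.
(1,1): S=119.0400. Δ = (V_up−V_dn)/(S_up−S_dn) = (14.0436−1.5368)/(147.6096−108.3264) = 0.3184. V = [p*·14.0436 + (1−p*)·1.5368]/1.01 = 5.2740. B = V − Δ·S = -32.6252.
(0,0): S=96.0000. Δ = (V_up−V_dn)/(S_up−S_dn) = (5.2740−0.4611)/(119.0400−87.3600) = 0.1519. V = [p*·5.2740 + (1−p*)·0.4611]/1.01 = 1.9006. B = V − Δ·S = -12.6841.
The time-0 hedge costs 1.9006, which is the no-arbitrage price.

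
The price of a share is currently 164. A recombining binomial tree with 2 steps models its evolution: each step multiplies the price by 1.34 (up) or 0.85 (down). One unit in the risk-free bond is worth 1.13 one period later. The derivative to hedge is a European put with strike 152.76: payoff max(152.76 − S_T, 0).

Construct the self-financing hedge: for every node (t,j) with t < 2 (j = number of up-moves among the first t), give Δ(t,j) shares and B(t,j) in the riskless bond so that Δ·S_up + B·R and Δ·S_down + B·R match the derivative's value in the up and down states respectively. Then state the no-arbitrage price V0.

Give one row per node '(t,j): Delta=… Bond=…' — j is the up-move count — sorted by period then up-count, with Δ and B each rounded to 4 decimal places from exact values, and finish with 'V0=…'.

No-arbitrage ⇒ martingale measure with p* = (R−d)/(u−d) = 0.5714.
Payoff layer (t=2): V(2,0)=34.2700, V(2,1)=0.0000, V(2,2)=0.0000
Node (1,0) S=139.4000: V=(p*·0.0000+(1−p*)·34.2700)/1.13=12.9975; Δ=(0.0000−34.2700)/(186.7960−118.4900)=-0.5017; B=V−Δ·S=82.9362
Node (1,1) S=219.7600: V=(p*·0.0000+(1−p*)·0.0000)/1.13=0.0000; Δ=(0.0000−0.0000)/(294.4784−186.7960)=0.0000; B=V−Δ·S=0.0000
Node (0,0) S=164.0000: V=(p*·0.0000+(1−p*)·12.9975)/1.13=4.9295; Δ=(0.0000−12.9975)/(219.7600−139.4000)=-0.1617; B=V−Δ·S=31.4550
Check: Δ(0,0)·S0 + B(0,0) = 4.9295 = V0.

(0,0): Delta=-0.1617 Bond=31.4550
(1,0): Delta=-0.5017 Bond=82.9362
(1,1): Delta=0.0000 Bond=0.0000
V0=4.9295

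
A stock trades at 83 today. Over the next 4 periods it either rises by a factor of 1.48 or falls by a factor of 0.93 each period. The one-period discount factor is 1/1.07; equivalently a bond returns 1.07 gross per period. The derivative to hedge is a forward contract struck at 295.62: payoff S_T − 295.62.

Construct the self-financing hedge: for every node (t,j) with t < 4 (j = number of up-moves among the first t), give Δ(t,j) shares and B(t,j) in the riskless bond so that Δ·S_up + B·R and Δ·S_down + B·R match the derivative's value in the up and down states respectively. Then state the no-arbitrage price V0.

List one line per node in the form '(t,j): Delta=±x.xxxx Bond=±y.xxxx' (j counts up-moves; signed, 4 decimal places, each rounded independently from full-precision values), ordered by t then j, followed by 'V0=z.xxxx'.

The replicating-portfolio and risk-neutral prices coincide; use p* = (1.07−0.93)/(1.48−0.93) = 0.2545 for the latter.
At expiry t=4: V(4,0)=-233.5317, V(4,1)=-196.8128, V(4,2)=-138.3784, V(4,3)=-45.3861, V(4,4)=102.6017
(3,0): S=66.7616. Δ = (V_up−V_dn)/(S_up−S_dn) = (-196.8128−-233.5317)/(98.8072−62.0883) = 1.0000. V = [p*·-196.8128 + (1−p*)·-233.5317]/1.07 = -209.5187. B = V − Δ·S = -276.2804.
(3,1): S=106.2443. Δ = (V_up−V_dn)/(S_up−S_dn) = (-138.3784−-196.8128)/(157.2416−98.8072) = 1.0000. V = [p*·-138.3784 + (1−p*)·-196.8128]/1.07 = -170.0361. B = V − Δ·S = -276.2804.
(3,2): S=169.0770. Δ = (V_up−V_dn)/(S_up−S_dn) = (-45.3861−-138.3784)/(250.2339−157.2416) = 1.0000. V = [p*·-45.3861 + (1−p*)·-138.3784]/1.07 = -107.2034. B = V − Δ·S = -276.2804.
(3,3): S=269.0687. Δ = (V_up−V_dn)/(S_up−S_dn) = (102.6017−-45.3861)/(398.2217−250.2339) = 1.0000. V = [p*·102.6017 + (1−p*)·-45.3861]/1.07 = -7.2116. B = V − Δ·S = -276.2804.
(2,0): S=71.7867. Δ = (V_up−V_dn)/(S_up−S_dn) = (-170.0361−-209.5187)/(106.2443−66.7616) = 1.0000. V = [p*·-170.0361 + (1−p*)·-209.5187]/1.07 = -186.4193. B = V − Δ·S = -258.2060.
(2,1): S=114.2412. Δ = (V_up−V_dn)/(S_up−S_dn) = (-107.2034−-170.0361)/(169.0770−106.2443) = 1.0000. V = [p*·-107.2034 + (1−p*)·-170.0361]/1.07 = -143.9648. B = V − Δ·S = -258.2060.
(2,2): S=181.8032. Δ = (V_up−V_dn)/(S_up−S_dn) = (-7.2116−-107.2034)/(269.0687−169.0770) = 1.0000. V = [p*·-7.2116 + (1−p*)·-107.2034]/1.07 = -76.4028. B = V − Δ·S = -258.2060.
(1,0): S=77.1900. Δ = (V_up−V_dn)/(S_up−S_dn) = (-143.9648−-186.4193)/(114.2412−71.7867) = 1.0000. V = [p*·-143.9648 + (1−p*)·-186.4193]/1.07 = -164.1240. B = V − Δ·S = -241.3140.
(1,1): S=122.8400. Δ = (V_up−V_dn)/(S_up−S_dn) = (-76.4028−-143.9648)/(181.8032−114.2412) = 1.0000. V = [p*·-76.4028 + (1−p*)·-143.9648]/1.07 = -118.4740. B = V − Δ·S = -241.3140.
(0,0): S=83.0000. Δ = (V_up−V_dn)/(S_up−S_dn) = (-118.4740−-164.1240)/(122.8400−77.1900) = 1.0000. V = [p*·-118.4740 + (1−p*)·-164.1240]/1.07 = -142.5271. B = V − Δ·S = -225.5271.
The time-0 hedge costs -142.5271, which is the no-arbitrage price.

(0,0): Delta=1.0000 Bond=-225.5271
(1,0): Delta=1.0000 Bond=-241.3140
(1,1): Delta=1.0000 Bond=-241.3140
(2,0): Delta=1.0000 Bond=-258.2060
(2,1): Delta=1.0000 Bond=-258.2060
(2,2): Delta=1.0000 Bond=-258.2060
(3,0): Delta=1.0000 Bond=-276.2804
(3,1): Delta=1.0000 Bond=-276.2804
(3,2): Delta=1.0000 Bond=-276.2804
(3,3): Delta=1.0000 Bond=-276.2804
V0=-142.5271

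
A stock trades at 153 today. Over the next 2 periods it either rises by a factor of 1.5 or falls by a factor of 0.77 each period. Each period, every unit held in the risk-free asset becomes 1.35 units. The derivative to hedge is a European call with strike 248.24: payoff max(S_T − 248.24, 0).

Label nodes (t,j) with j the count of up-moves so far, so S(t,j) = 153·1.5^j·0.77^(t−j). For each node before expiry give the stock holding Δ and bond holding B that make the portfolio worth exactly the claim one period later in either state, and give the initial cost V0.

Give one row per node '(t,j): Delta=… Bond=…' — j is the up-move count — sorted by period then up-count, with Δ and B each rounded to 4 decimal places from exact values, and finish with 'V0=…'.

(0,0): Delta=0.5059 Bond=-44.1491
(1,0): Delta=0.0000 Bond=0.0000
(1,1): Delta=0.5731 Bond=-75.0154
V0=33.2552

Risk-neutral probability p* = (R−d)/(u−d) = (1.35−0.77)/(1.5−0.77) = 0.7945.
Payoff layer (t=2): V(2,0)=0.0000, V(2,1)=0.0000, V(2,2)=96.0100
(1,0): S=117.8100. Δ = (V_up−V_dn)/(S_up−S_dn) = (0.0000−0.0000)/(176.7150−90.7137) = 0.0000. V = [p*·0.0000 + (1−p*)·0.0000]/1.35 = 0.0000. B = V − Δ·S = 0.0000.
(1,1): S=229.5000. Δ = (V_up−V_dn)/(S_up−S_dn) = (96.0100−0.0000)/(344.2500−176.7150) = 0.5731. V = [p*·96.0100 + (1−p*)·0.0000]/1.35 = 56.5051. B = V − Δ·S = -75.0154.
(0,0): S=153.0000. Δ = (V_up−V_dn)/(S_up−S_dn) = (56.5051−0.0000)/(229.5000−117.8100) = 0.5059. V = [p*·56.5051 + (1−p*)·0.0000]/1.35 = 33.2552. B = V − Δ·S = -44.1491.
The time-0 hedge costs 33.2552, which is the no-arbitrage price.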